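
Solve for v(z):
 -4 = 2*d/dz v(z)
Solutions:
 v(z) = C1 - 2*z


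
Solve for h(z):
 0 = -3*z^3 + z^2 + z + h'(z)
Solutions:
 h(z) = C1 + 3*z^4/4 - z^3/3 - z^2/2


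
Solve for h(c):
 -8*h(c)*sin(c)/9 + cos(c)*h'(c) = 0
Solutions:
 h(c) = C1/cos(c)^(8/9)


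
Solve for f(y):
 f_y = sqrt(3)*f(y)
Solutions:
 f(y) = C1*exp(sqrt(3)*y)


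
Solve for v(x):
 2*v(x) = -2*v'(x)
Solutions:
 v(x) = C1*exp(-x)


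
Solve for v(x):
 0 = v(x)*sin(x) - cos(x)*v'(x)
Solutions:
 v(x) = C1/cos(x)


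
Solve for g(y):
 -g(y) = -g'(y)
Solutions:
 g(y) = C1*exp(y)


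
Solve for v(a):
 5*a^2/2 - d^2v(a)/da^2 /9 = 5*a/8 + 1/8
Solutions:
 v(a) = C1 + C2*a + 15*a^4/8 - 15*a^3/16 - 9*a^2/16


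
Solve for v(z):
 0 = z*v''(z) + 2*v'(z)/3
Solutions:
 v(z) = C1 + C2*z^(1/3)


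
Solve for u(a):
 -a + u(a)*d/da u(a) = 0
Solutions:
 u(a) = -sqrt(C1 + a^2)
 u(a) = sqrt(C1 + a^2)


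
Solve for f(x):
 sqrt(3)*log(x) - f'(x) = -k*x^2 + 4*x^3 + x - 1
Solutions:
 f(x) = C1 + k*x^3/3 - x^4 - x^2/2 + sqrt(3)*x*log(x) - sqrt(3)*x + x


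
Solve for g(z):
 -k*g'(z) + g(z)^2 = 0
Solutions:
 g(z) = -k/(C1*k + z)


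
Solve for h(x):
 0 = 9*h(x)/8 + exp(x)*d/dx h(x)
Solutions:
 h(x) = C1*exp(9*exp(-x)/8)


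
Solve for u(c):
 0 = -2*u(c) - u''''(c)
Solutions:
 u(c) = (C1*sin(2^(3/4)*c/2) + C2*cos(2^(3/4)*c/2))*exp(-2^(3/4)*c/2) + (C3*sin(2^(3/4)*c/2) + C4*cos(2^(3/4)*c/2))*exp(2^(3/4)*c/2)


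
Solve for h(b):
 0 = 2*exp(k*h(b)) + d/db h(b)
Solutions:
 h(b) = Piecewise((log(1/(C1*k + 2*b*k))/k, Ne(k, 0)), (nan, True))
 h(b) = Piecewise((C1 - 2*b, Eq(k, 0)), (nan, True))


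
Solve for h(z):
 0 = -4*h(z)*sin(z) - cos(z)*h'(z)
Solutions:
 h(z) = C1*cos(z)^4


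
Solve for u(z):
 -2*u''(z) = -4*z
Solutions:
 u(z) = C1 + C2*z + z^3/3


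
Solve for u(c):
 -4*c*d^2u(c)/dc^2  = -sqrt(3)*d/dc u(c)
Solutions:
 u(c) = C1 + C2*c^(sqrt(3)/4 + 1)


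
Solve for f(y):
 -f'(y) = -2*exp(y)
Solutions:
 f(y) = C1 + 2*exp(y)


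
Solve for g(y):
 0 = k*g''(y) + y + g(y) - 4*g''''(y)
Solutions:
 g(y) = C1*exp(-sqrt(2)*y*sqrt(k - sqrt(k^2 + 16))/4) + C2*exp(sqrt(2)*y*sqrt(k - sqrt(k^2 + 16))/4) + C3*exp(-sqrt(2)*y*sqrt(k + sqrt(k^2 + 16))/4) + C4*exp(sqrt(2)*y*sqrt(k + sqrt(k^2 + 16))/4) - y


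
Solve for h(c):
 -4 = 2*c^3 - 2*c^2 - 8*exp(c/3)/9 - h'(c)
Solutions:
 h(c) = C1 + c^4/2 - 2*c^3/3 + 4*c - 8*exp(c/3)/3


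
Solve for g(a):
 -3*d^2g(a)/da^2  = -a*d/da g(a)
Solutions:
 g(a) = C1 + C2*erfi(sqrt(6)*a/6)


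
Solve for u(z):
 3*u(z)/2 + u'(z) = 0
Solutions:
 u(z) = C1*exp(-3*z/2)


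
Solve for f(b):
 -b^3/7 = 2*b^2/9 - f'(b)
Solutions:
 f(b) = C1 + b^4/28 + 2*b^3/27


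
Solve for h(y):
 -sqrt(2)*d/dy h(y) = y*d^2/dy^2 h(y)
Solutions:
 h(y) = C1 + C2*y^(1 - sqrt(2))


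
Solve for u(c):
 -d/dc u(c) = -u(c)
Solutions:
 u(c) = C1*exp(c)


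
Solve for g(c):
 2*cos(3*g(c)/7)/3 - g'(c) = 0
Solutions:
 -2*c/3 - 7*log(sin(3*g(c)/7) - 1)/6 + 7*log(sin(3*g(c)/7) + 1)/6 = C1


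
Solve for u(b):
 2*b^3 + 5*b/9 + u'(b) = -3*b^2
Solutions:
 u(b) = C1 - b^4/2 - b^3 - 5*b^2/18


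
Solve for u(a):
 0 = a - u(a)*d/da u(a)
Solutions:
 u(a) = -sqrt(C1 + a^2)
 u(a) = sqrt(C1 + a^2)


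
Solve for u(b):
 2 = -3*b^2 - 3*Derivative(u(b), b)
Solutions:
 u(b) = C1 - b^3/3 - 2*b/3


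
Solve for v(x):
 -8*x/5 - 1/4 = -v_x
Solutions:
 v(x) = C1 + 4*x^2/5 + x/4


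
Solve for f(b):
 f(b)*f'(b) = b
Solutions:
 f(b) = -sqrt(C1 + b^2)
 f(b) = sqrt(C1 + b^2)


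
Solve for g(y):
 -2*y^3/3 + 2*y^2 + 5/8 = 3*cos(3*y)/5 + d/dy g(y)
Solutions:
 g(y) = C1 - y^4/6 + 2*y^3/3 + 5*y/8 - sin(3*y)/5


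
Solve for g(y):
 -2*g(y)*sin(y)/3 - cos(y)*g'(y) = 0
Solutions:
 g(y) = C1*cos(y)^(2/3)


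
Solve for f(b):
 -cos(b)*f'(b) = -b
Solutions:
 f(b) = C1 + Integral(b/cos(b), b)


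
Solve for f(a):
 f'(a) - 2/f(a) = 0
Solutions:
 f(a) = -sqrt(C1 + 4*a)
 f(a) = sqrt(C1 + 4*a)


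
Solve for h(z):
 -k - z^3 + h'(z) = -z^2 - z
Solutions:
 h(z) = C1 + k*z + z^4/4 - z^3/3 - z^2/2


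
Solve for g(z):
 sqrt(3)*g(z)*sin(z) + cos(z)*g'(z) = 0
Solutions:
 g(z) = C1*cos(z)^(sqrt(3))


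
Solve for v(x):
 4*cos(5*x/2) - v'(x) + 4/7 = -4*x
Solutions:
 v(x) = C1 + 2*x^2 + 4*x/7 + 8*sin(5*x/2)/5


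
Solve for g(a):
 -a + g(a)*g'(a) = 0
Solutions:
 g(a) = -sqrt(C1 + a^2)
 g(a) = sqrt(C1 + a^2)


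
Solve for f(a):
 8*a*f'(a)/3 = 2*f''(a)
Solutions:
 f(a) = C1 + C2*erfi(sqrt(6)*a/3)


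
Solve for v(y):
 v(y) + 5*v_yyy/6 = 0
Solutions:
 v(y) = C3*exp(-5^(2/3)*6^(1/3)*y/5) + (C1*sin(2^(1/3)*3^(5/6)*5^(2/3)*y/10) + C2*cos(2^(1/3)*3^(5/6)*5^(2/3)*y/10))*exp(5^(2/3)*6^(1/3)*y/10)


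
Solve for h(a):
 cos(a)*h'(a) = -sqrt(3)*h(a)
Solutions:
 h(a) = C1*(sin(a) - 1)^(sqrt(3)/2)/(sin(a) + 1)^(sqrt(3)/2)


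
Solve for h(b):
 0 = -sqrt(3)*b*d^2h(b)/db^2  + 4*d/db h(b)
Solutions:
 h(b) = C1 + C2*b^(1 + 4*sqrt(3)/3)


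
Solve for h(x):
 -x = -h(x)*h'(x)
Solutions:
 h(x) = -sqrt(C1 + x^2)
 h(x) = sqrt(C1 + x^2)


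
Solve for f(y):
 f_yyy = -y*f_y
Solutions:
 f(y) = C1 + Integral(C2*airyai(-y) + C3*airybi(-y), y)


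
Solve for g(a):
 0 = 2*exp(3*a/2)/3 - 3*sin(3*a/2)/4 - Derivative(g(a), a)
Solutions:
 g(a) = C1 + 4*exp(3*a/2)/9 + cos(3*a/2)/2


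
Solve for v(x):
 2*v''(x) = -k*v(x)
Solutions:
 v(x) = C1*exp(-sqrt(2)*x*sqrt(-k)/2) + C2*exp(sqrt(2)*x*sqrt(-k)/2)


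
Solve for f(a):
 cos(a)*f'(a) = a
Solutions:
 f(a) = C1 + Integral(a/cos(a), a)


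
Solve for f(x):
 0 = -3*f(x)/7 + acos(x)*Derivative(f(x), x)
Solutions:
 f(x) = C1*exp(3*Integral(1/acos(x), x)/7)


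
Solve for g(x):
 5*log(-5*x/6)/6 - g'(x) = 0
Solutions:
 g(x) = C1 + 5*x*log(-x)/6 + 5*x*(-log(6) - 1 + log(5))/6


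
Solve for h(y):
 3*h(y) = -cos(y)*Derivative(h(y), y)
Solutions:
 h(y) = C1*(sin(y) - 1)^(3/2)/(sin(y) + 1)^(3/2)


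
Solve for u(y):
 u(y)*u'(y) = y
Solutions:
 u(y) = -sqrt(C1 + y^2)
 u(y) = sqrt(C1 + y^2)


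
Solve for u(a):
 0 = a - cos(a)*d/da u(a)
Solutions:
 u(a) = C1 + Integral(a/cos(a), a)


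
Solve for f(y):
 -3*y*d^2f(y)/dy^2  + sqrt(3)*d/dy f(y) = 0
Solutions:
 f(y) = C1 + C2*y^(sqrt(3)/3 + 1)


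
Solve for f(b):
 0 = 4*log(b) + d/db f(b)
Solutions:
 f(b) = C1 - 4*b*log(b) + 4*b


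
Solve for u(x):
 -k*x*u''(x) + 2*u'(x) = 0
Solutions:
 u(x) = C1 + x^(((re(k) + 2)*re(k) + im(k)^2)/(re(k)^2 + im(k)^2))*(C2*sin(2*log(x)*Abs(im(k))/(re(k)^2 + im(k)^2)) + C3*cos(2*log(x)*im(k)/(re(k)^2 + im(k)^2)))


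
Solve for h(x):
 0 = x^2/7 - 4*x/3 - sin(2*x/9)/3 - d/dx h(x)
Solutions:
 h(x) = C1 + x^3/21 - 2*x^2/3 + 3*cos(2*x/9)/2


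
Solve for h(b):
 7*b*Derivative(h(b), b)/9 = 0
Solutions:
 h(b) = C1


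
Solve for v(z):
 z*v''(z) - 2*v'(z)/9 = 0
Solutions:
 v(z) = C1 + C2*z^(11/9)


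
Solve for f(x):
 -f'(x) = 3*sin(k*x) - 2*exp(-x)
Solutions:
 f(x) = C1 - 2*exp(-x) + 3*cos(k*x)/k


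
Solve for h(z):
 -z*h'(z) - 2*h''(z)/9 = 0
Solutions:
 h(z) = C1 + C2*erf(3*z/2)


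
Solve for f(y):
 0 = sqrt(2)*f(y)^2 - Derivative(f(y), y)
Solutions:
 f(y) = -1/(C1 + sqrt(2)*y)


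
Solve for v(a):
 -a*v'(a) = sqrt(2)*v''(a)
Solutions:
 v(a) = C1 + C2*erf(2^(1/4)*a/2)


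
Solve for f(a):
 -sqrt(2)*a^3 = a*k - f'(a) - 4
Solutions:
 f(a) = C1 + sqrt(2)*a^4/4 + a^2*k/2 - 4*a


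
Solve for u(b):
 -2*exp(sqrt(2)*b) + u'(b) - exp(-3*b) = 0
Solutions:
 u(b) = C1 + sqrt(2)*exp(sqrt(2)*b) - exp(-3*b)/3


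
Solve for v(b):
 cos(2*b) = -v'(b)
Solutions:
 v(b) = C1 - sin(2*b)/2


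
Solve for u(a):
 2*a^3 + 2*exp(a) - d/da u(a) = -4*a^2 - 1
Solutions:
 u(a) = C1 + a^4/2 + 4*a^3/3 + a + 2*exp(a)


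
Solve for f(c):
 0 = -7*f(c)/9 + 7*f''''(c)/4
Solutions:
 f(c) = C1*exp(-sqrt(6)*c/3) + C2*exp(sqrt(6)*c/3) + C3*sin(sqrt(6)*c/3) + C4*cos(sqrt(6)*c/3)


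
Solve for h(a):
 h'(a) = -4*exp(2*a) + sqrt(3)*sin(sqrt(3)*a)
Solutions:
 h(a) = C1 - 2*exp(2*a) - cos(sqrt(3)*a)


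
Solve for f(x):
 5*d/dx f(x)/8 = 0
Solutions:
 f(x) = C1


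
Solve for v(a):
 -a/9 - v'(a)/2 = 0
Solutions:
 v(a) = C1 - a^2/9


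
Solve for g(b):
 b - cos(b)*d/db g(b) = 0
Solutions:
 g(b) = C1 + Integral(b/cos(b), b)


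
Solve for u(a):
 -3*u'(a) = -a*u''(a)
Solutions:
 u(a) = C1 + C2*a^4


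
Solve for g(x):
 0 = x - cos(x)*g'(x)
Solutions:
 g(x) = C1 + Integral(x/cos(x), x)


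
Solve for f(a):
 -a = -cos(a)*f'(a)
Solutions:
 f(a) = C1 + Integral(a/cos(a), a)


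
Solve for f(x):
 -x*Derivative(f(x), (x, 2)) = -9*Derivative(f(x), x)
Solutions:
 f(x) = C1 + C2*x^10


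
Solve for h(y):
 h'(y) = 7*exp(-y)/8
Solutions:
 h(y) = C1 - 7*exp(-y)/8


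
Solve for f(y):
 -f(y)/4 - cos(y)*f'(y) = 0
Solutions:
 f(y) = C1*(sin(y) - 1)^(1/8)/(sin(y) + 1)^(1/8)


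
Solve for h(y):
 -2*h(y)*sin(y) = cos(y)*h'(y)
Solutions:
 h(y) = C1*cos(y)^2


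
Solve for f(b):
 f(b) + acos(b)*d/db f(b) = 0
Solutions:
 f(b) = C1*exp(-Integral(1/acos(b), b))


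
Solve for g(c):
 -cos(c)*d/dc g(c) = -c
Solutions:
 g(c) = C1 + Integral(c/cos(c), c)


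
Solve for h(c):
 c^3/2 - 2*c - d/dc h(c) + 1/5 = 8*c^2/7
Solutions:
 h(c) = C1 + c^4/8 - 8*c^3/21 - c^2 + c/5


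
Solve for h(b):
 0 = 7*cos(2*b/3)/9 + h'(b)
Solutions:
 h(b) = C1 - 7*sin(2*b/3)/6


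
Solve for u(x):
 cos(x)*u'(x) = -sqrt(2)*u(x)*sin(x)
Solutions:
 u(x) = C1*cos(x)^(sqrt(2))


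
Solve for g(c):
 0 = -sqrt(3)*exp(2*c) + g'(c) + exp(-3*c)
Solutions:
 g(c) = C1 + sqrt(3)*exp(2*c)/2 + exp(-3*c)/3


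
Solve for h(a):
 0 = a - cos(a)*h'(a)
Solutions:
 h(a) = C1 + Integral(a/cos(a), a)


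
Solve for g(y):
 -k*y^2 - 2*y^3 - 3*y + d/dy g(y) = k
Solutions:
 g(y) = C1 + k*y^3/3 + k*y + y^4/2 + 3*y^2/2


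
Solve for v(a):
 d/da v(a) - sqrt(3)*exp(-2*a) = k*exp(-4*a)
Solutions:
 v(a) = C1 - k*exp(-4*a)/4 - sqrt(3)*exp(-2*a)/2


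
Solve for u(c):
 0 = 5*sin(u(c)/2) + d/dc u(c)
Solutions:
 u(c) = -2*acos((-C1 - exp(5*c))/(C1 - exp(5*c))) + 4*pi
 u(c) = 2*acos((-C1 - exp(5*c))/(C1 - exp(5*c)))


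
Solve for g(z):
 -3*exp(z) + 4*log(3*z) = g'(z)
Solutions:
 g(z) = C1 + 4*z*log(z) + 4*z*(-1 + log(3)) - 3*exp(z)


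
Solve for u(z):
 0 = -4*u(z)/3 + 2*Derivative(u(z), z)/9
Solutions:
 u(z) = C1*exp(6*z)


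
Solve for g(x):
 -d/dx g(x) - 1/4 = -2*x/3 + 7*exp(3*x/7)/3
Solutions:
 g(x) = C1 + x^2/3 - x/4 - 49*exp(3*x/7)/9


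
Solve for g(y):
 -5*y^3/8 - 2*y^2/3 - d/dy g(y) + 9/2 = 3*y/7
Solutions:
 g(y) = C1 - 5*y^4/32 - 2*y^3/9 - 3*y^2/14 + 9*y/2


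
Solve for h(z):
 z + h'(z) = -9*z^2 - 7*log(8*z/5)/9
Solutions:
 h(z) = C1 - 3*z^3 - z^2/2 - 7*z*log(z)/9 - 7*z*log(2)/3 + 7*z/9 + 7*z*log(5)/9


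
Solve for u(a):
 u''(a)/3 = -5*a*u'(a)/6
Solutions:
 u(a) = C1 + C2*erf(sqrt(5)*a/2)


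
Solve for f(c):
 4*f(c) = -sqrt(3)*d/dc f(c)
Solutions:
 f(c) = C1*exp(-4*sqrt(3)*c/3)


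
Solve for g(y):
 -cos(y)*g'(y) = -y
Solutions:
 g(y) = C1 + Integral(y/cos(y), y)


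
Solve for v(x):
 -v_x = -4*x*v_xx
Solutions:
 v(x) = C1 + C2*x^(5/4)


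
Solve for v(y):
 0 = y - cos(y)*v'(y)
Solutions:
 v(y) = C1 + Integral(y/cos(y), y)


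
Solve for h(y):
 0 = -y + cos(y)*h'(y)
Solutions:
 h(y) = C1 + Integral(y/cos(y), y)


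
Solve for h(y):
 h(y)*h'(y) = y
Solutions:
 h(y) = -sqrt(C1 + y^2)
 h(y) = sqrt(C1 + y^2)


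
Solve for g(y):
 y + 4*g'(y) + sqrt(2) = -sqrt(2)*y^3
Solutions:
 g(y) = C1 - sqrt(2)*y^4/16 - y^2/8 - sqrt(2)*y/4


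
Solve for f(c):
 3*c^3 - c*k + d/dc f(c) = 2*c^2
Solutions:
 f(c) = C1 - 3*c^4/4 + 2*c^3/3 + c^2*k/2


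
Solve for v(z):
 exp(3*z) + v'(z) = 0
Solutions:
 v(z) = C1 - exp(3*z)/3


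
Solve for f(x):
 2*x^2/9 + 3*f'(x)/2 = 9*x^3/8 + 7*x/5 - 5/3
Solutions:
 f(x) = C1 + 3*x^4/16 - 4*x^3/81 + 7*x^2/15 - 10*x/9


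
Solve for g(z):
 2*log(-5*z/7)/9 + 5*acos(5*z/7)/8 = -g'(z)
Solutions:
 g(z) = C1 - 2*z*log(-z)/9 - 5*z*acos(5*z/7)/8 - 2*z*log(5)/9 + 2*z/9 + 2*z*log(7)/9 + sqrt(49 - 25*z^2)/8


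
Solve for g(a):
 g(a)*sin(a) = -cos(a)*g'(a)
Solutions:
 g(a) = C1*cos(a)


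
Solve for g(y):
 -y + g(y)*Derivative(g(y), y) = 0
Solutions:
 g(y) = -sqrt(C1 + y^2)
 g(y) = sqrt(C1 + y^2)


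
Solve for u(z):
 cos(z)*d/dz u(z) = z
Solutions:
 u(z) = C1 + Integral(z/cos(z), z)


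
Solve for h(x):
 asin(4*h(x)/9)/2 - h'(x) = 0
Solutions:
 Integral(1/asin(4*_y/9), (_y, h(x))) = C1 + x/2


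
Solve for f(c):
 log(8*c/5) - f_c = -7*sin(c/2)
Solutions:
 f(c) = C1 + c*log(c) - c*log(5) - c + 3*c*log(2) - 14*cos(c/2)


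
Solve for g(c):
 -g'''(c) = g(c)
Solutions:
 g(c) = C3*exp(-c) + (C1*sin(sqrt(3)*c/2) + C2*cos(sqrt(3)*c/2))*exp(c/2)


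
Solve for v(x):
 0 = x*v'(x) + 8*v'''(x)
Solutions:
 v(x) = C1 + Integral(C2*airyai(-x/2) + C3*airybi(-x/2), x)


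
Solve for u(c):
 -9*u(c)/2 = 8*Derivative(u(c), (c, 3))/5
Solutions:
 u(c) = C3*exp(c*(-2^(2/3)*45^(1/3) + 3*5^(1/3)*6^(2/3))/16)*sin(3*2^(2/3)*3^(1/6)*5^(1/3)*c/8) + C4*exp(c*(-2^(2/3)*45^(1/3) + 3*5^(1/3)*6^(2/3))/16)*cos(3*2^(2/3)*3^(1/6)*5^(1/3)*c/8) + C5*exp(-c*(2^(2/3)*45^(1/3) + 3*5^(1/3)*6^(2/3))/16) + (C1*sin(3*2^(2/3)*3^(1/6)*5^(1/3)*c/8) + C2*cos(3*2^(2/3)*3^(1/6)*5^(1/3)*c/8))*exp(2^(2/3)*45^(1/3)*c/8)


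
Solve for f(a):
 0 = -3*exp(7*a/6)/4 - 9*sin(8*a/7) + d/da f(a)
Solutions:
 f(a) = C1 + 9*exp(7*a/6)/14 - 63*cos(8*a/7)/8


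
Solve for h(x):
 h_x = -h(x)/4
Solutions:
 h(x) = C1*exp(-x/4)


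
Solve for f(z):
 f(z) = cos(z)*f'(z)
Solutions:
 f(z) = C1*sqrt(sin(z) + 1)/sqrt(sin(z) - 1)


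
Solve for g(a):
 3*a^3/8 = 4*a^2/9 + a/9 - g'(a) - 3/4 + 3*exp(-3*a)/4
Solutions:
 g(a) = C1 - 3*a^4/32 + 4*a^3/27 + a^2/18 - 3*a/4 - exp(-3*a)/4


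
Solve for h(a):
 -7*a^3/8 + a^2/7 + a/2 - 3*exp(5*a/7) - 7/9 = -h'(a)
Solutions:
 h(a) = C1 + 7*a^4/32 - a^3/21 - a^2/4 + 7*a/9 + 21*exp(5*a/7)/5


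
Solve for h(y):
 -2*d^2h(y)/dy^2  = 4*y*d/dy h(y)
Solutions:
 h(y) = C1 + C2*erf(y)


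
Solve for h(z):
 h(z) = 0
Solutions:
 h(z) = 0


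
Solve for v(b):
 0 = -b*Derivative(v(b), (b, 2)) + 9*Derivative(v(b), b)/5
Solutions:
 v(b) = C1 + C2*b^(14/5)


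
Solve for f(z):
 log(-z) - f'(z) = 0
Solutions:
 f(z) = C1 + z*log(-z) - z


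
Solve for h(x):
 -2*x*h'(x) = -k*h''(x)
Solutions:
 h(x) = C1 + C2*erf(x*sqrt(-1/k))/sqrt(-1/k)


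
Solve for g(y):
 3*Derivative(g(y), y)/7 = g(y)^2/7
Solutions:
 g(y) = -3/(C1 + y)


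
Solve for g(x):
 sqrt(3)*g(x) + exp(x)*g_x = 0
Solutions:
 g(x) = C1*exp(sqrt(3)*exp(-x))


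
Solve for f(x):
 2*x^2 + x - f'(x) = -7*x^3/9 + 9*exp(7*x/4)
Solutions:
 f(x) = C1 + 7*x^4/36 + 2*x^3/3 + x^2/2 - 36*exp(7*x/4)/7


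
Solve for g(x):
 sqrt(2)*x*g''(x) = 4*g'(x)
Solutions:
 g(x) = C1 + C2*x^(1 + 2*sqrt(2))


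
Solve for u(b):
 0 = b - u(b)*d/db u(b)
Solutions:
 u(b) = -sqrt(C1 + b^2)
 u(b) = sqrt(C1 + b^2)


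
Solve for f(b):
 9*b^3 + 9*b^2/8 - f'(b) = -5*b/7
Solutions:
 f(b) = C1 + 9*b^4/4 + 3*b^3/8 + 5*b^2/14


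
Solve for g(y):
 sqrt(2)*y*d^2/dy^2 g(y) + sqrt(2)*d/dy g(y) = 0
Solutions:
 g(y) = C1 + C2*log(y)


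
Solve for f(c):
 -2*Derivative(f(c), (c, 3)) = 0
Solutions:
 f(c) = C1 + C2*c + C3*c^2


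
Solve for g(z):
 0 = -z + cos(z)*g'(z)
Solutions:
 g(z) = C1 + Integral(z/cos(z), z)


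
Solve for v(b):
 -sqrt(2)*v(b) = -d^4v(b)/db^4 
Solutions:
 v(b) = C1*exp(-2^(1/8)*b) + C2*exp(2^(1/8)*b) + C3*sin(2^(1/8)*b) + C4*cos(2^(1/8)*b)


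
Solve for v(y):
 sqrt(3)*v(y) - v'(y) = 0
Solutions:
 v(y) = C1*exp(sqrt(3)*y)


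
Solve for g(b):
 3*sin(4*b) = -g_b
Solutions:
 g(b) = C1 + 3*cos(4*b)/4


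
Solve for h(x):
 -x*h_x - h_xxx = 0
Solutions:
 h(x) = C1 + Integral(C2*airyai(-x) + C3*airybi(-x), x)


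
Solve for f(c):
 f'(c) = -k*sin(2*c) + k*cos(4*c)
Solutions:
 f(c) = C1 + k*sin(4*c)/4 + k*cos(2*c)/2


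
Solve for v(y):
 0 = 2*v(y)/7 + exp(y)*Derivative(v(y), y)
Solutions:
 v(y) = C1*exp(2*exp(-y)/7)


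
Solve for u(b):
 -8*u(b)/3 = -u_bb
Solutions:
 u(b) = C1*exp(-2*sqrt(6)*b/3) + C2*exp(2*sqrt(6)*b/3)


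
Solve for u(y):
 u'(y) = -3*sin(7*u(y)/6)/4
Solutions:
 3*y/4 + 3*log(cos(7*u(y)/6) - 1)/7 - 3*log(cos(7*u(y)/6) + 1)/7 = C1


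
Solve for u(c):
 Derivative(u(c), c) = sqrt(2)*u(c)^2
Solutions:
 u(c) = -1/(C1 + sqrt(2)*c)


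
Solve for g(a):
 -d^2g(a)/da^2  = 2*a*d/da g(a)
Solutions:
 g(a) = C1 + C2*erf(a)


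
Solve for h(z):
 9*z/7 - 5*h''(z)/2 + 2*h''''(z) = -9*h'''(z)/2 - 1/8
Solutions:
 h(z) = C1 + C2*z + C3*exp(z*(-9 + sqrt(161))/8) + C4*exp(-z*(9 + sqrt(161))/8) + 3*z^3/35 + 683*z^2/1400


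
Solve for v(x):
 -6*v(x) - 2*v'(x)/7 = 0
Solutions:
 v(x) = C1*exp(-21*x)


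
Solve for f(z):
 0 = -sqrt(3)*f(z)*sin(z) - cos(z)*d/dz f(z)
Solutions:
 f(z) = C1*cos(z)^(sqrt(3))


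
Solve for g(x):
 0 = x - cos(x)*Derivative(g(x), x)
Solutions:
 g(x) = C1 + Integral(x/cos(x), x)


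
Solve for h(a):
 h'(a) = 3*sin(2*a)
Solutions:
 h(a) = C1 - 3*cos(2*a)/2


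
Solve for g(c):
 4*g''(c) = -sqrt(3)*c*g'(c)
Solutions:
 g(c) = C1 + C2*erf(sqrt(2)*3^(1/4)*c/4)


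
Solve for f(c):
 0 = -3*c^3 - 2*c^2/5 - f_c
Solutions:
 f(c) = C1 - 3*c^4/4 - 2*c^3/15


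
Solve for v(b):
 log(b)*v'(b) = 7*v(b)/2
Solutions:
 v(b) = C1*exp(7*Integral(1/log(b), b)/2)


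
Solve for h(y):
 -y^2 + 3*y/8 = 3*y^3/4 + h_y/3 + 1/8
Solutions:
 h(y) = C1 - 9*y^4/16 - y^3 + 9*y^2/16 - 3*y/8


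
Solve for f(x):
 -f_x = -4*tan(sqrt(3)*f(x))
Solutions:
 f(x) = sqrt(3)*(pi - asin(C1*exp(4*sqrt(3)*x)))/3
 f(x) = sqrt(3)*asin(C1*exp(4*sqrt(3)*x))/3


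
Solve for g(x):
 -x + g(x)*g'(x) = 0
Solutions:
 g(x) = -sqrt(C1 + x^2)
 g(x) = sqrt(C1 + x^2)


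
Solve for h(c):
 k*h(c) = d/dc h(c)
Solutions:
 h(c) = C1*exp(c*k)


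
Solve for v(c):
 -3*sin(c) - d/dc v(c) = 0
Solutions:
 v(c) = C1 + 3*cos(c)


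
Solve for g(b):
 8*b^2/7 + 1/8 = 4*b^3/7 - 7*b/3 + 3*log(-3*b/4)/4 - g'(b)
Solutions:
 g(b) = C1 + b^4/7 - 8*b^3/21 - 7*b^2/6 + 3*b*log(-b)/4 + b*(-12*log(2) - 7 + 6*log(3))/8


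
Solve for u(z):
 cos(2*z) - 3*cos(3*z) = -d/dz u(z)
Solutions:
 u(z) = C1 - sin(2*z)/2 + sin(3*z)


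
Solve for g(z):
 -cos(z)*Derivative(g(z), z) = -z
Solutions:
 g(z) = C1 + Integral(z/cos(z), z)


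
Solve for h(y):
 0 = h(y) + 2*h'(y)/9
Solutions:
 h(y) = C1*exp(-9*y/2)


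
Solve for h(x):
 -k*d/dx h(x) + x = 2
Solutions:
 h(x) = C1 + x^2/(2*k) - 2*x/k


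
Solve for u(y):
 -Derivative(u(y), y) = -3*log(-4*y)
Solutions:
 u(y) = C1 + 3*y*log(-y) + 3*y*(-1 + 2*log(2))


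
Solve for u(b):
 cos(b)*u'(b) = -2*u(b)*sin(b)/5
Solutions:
 u(b) = C1*cos(b)^(2/5)


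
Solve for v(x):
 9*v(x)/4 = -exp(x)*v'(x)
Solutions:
 v(x) = C1*exp(9*exp(-x)/4)


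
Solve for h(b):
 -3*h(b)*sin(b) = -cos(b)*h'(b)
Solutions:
 h(b) = C1/cos(b)^3


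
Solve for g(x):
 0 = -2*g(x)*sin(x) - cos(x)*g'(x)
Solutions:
 g(x) = C1*cos(x)^2


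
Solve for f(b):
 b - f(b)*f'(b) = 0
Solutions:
 f(b) = -sqrt(C1 + b^2)
 f(b) = sqrt(C1 + b^2)


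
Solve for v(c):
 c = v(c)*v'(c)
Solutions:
 v(c) = -sqrt(C1 + c^2)
 v(c) = sqrt(C1 + c^2)


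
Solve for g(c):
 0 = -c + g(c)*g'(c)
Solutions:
 g(c) = -sqrt(C1 + c^2)
 g(c) = sqrt(C1 + c^2)


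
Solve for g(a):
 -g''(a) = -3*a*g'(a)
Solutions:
 g(a) = C1 + C2*erfi(sqrt(6)*a/2)


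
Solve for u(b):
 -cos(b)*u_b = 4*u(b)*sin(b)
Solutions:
 u(b) = C1*cos(b)^4


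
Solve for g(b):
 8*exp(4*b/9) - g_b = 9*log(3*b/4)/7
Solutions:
 g(b) = C1 - 9*b*log(b)/7 + 9*b*(-log(3) + 1 + 2*log(2))/7 + 18*exp(4*b/9)


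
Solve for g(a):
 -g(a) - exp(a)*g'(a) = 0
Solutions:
 g(a) = C1*exp(exp(-a))


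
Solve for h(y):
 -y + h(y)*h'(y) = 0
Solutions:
 h(y) = -sqrt(C1 + y^2)
 h(y) = sqrt(C1 + y^2)


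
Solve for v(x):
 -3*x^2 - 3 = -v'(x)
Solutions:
 v(x) = C1 + x^3 + 3*x


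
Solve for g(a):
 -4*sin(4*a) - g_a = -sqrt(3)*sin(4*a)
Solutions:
 g(a) = C1 - sqrt(3)*cos(4*a)/4 + cos(4*a)


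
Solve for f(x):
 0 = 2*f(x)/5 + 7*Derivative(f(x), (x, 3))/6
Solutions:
 f(x) = C3*exp(x*(-12^(1/3)*35^(2/3) + 3*3^(1/3)*70^(2/3))/140)*sin(3^(5/6)*70^(2/3)*x/70) + C4*exp(x*(-12^(1/3)*35^(2/3) + 3*3^(1/3)*70^(2/3))/140)*cos(3^(5/6)*70^(2/3)*x/70) + C5*exp(-x*(12^(1/3)*35^(2/3) + 3*3^(1/3)*70^(2/3))/140) + (C1*sin(3^(5/6)*70^(2/3)*x/70) + C2*cos(3^(5/6)*70^(2/3)*x/70))*exp(12^(1/3)*35^(2/3)*x/70)


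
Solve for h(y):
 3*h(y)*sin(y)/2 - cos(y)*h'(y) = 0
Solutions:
 h(y) = C1/cos(y)^(3/2)


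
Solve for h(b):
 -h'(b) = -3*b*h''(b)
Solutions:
 h(b) = C1 + C2*b^(4/3)


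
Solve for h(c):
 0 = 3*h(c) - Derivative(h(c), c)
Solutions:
 h(c) = C1*exp(3*c)


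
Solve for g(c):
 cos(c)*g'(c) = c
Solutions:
 g(c) = C1 + Integral(c/cos(c), c)


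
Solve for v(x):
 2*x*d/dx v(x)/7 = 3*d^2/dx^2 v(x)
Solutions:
 v(x) = C1 + C2*erfi(sqrt(21)*x/21)


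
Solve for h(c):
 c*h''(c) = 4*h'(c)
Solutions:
 h(c) = C1 + C2*c^5


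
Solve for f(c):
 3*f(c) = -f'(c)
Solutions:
 f(c) = C1*exp(-3*c)


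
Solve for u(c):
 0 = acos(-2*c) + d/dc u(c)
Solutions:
 u(c) = C1 - c*acos(-2*c) - sqrt(1 - 4*c^2)/2


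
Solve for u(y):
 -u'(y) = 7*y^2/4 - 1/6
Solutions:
 u(y) = C1 - 7*y^3/12 + y/6


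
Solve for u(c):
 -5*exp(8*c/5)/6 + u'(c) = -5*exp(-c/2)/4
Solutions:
 u(c) = C1 + 25*exp(8*c/5)/48 + 5*exp(-c/2)/2


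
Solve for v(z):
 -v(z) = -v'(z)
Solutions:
 v(z) = C1*exp(z)


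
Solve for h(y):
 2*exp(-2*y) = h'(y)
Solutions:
 h(y) = C1 - exp(-2*y)


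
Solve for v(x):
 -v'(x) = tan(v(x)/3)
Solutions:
 v(x) = -3*asin(C1*exp(-x/3)) + 3*pi
 v(x) = 3*asin(C1*exp(-x/3))


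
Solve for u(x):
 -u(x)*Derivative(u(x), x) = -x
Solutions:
 u(x) = -sqrt(C1 + x^2)
 u(x) = sqrt(C1 + x^2)


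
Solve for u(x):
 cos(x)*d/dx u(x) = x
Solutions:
 u(x) = C1 + Integral(x/cos(x), x)


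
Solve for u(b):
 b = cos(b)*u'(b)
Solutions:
 u(b) = C1 + Integral(b/cos(b), b)


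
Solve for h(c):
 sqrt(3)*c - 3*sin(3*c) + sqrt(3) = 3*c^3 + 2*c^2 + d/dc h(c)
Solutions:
 h(c) = C1 - 3*c^4/4 - 2*c^3/3 + sqrt(3)*c^2/2 + sqrt(3)*c + cos(3*c)


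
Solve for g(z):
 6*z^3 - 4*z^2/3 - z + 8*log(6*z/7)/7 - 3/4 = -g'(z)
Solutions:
 g(z) = C1 - 3*z^4/2 + 4*z^3/9 + z^2/2 - 8*z*log(z)/7 - 8*z*log(6)/7 + 53*z/28 + 8*z*log(7)/7


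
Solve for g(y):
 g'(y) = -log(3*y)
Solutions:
 g(y) = C1 - y*log(y) - y*log(3) + y


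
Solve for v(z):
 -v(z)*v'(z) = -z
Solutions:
 v(z) = -sqrt(C1 + z^2)
 v(z) = sqrt(C1 + z^2)


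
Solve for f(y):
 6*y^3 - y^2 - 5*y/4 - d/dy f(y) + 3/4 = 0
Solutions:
 f(y) = C1 + 3*y^4/2 - y^3/3 - 5*y^2/8 + 3*y/4


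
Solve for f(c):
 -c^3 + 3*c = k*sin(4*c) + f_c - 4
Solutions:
 f(c) = C1 - c^4/4 + 3*c^2/2 + 4*c + k*cos(4*c)/4


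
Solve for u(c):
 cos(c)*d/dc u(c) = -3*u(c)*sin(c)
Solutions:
 u(c) = C1*cos(c)^3


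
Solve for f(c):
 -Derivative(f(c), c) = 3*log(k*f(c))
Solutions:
 Integral(1/log(_y*k), (_y, f(c))) = C1 - 3*c


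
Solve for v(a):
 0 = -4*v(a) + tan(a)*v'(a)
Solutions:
 v(a) = C1*sin(a)^4


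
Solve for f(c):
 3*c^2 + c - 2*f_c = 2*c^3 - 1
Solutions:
 f(c) = C1 - c^4/4 + c^3/2 + c^2/4 + c/2


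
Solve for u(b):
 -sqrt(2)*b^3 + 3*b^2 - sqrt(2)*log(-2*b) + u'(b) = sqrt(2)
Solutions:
 u(b) = C1 + sqrt(2)*b^4/4 - b^3 + sqrt(2)*b*log(-b) + sqrt(2)*b*log(2)


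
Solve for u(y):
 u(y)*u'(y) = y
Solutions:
 u(y) = -sqrt(C1 + y^2)
 u(y) = sqrt(C1 + y^2)


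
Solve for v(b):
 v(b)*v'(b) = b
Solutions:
 v(b) = -sqrt(C1 + b^2)
 v(b) = sqrt(C1 + b^2)


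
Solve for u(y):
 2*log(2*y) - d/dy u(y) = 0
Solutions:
 u(y) = C1 + 2*y*log(y) - 2*y + y*log(4)


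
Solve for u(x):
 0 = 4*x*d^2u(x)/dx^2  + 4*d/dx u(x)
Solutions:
 u(x) = C1 + C2*log(x)


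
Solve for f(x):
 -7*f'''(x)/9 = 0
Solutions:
 f(x) = C1 + C2*x + C3*x^2


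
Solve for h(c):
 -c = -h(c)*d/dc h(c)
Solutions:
 h(c) = -sqrt(C1 + c^2)
 h(c) = sqrt(C1 + c^2)


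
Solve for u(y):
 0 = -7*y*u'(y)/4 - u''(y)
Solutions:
 u(y) = C1 + C2*erf(sqrt(14)*y/4)


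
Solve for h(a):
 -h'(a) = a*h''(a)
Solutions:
 h(a) = C1 + C2*log(a)


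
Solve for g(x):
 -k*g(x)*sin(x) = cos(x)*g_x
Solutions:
 g(x) = C1*exp(k*log(cos(x)))


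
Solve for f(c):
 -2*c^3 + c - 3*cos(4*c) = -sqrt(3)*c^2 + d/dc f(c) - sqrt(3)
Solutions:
 f(c) = C1 - c^4/2 + sqrt(3)*c^3/3 + c^2/2 + sqrt(3)*c - 3*sin(4*c)/4


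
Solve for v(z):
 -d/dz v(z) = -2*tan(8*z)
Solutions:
 v(z) = C1 - log(cos(8*z))/4


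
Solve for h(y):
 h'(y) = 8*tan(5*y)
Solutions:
 h(y) = C1 - 8*log(cos(5*y))/5


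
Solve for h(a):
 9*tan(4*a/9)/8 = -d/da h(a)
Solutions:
 h(a) = C1 + 81*log(cos(4*a/9))/32


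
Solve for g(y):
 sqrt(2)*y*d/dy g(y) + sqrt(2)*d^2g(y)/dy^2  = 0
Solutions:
 g(y) = C1 + C2*erf(sqrt(2)*y/2)


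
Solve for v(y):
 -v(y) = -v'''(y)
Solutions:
 v(y) = C3*exp(y) + (C1*sin(sqrt(3)*y/2) + C2*cos(sqrt(3)*y/2))*exp(-y/2)


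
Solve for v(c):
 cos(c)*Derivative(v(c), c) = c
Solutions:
 v(c) = C1 + Integral(c/cos(c), c)


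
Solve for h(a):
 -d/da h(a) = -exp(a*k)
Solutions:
 h(a) = C1 + exp(a*k)/k


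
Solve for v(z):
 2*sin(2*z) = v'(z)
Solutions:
 v(z) = C1 - cos(2*z)


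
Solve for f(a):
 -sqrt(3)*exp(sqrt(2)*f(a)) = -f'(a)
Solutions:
 f(a) = sqrt(2)*(2*log(-1/(C1 + sqrt(3)*a)) - log(2))/4


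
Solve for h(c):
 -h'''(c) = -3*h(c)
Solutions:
 h(c) = C3*exp(3^(1/3)*c) + (C1*sin(3^(5/6)*c/2) + C2*cos(3^(5/6)*c/2))*exp(-3^(1/3)*c/2)


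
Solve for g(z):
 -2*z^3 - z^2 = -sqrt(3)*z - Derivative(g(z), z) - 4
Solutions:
 g(z) = C1 + z^4/2 + z^3/3 - sqrt(3)*z^2/2 - 4*z


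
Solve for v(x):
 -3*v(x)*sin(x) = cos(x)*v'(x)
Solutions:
 v(x) = C1*cos(x)^3


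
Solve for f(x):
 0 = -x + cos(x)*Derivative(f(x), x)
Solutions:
 f(x) = C1 + Integral(x/cos(x), x)


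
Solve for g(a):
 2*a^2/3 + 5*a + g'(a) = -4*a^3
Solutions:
 g(a) = C1 - a^4 - 2*a^3/9 - 5*a^2/2


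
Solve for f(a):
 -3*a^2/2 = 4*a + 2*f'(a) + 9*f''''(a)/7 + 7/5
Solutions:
 f(a) = C1 + C4*exp(-42^(1/3)*a/3) - a^3/4 - a^2 - 7*a/10 + (C2*sin(14^(1/3)*3^(5/6)*a/6) + C3*cos(14^(1/3)*3^(5/6)*a/6))*exp(42^(1/3)*a/6)


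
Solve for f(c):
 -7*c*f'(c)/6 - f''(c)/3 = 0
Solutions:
 f(c) = C1 + C2*erf(sqrt(7)*c/2)


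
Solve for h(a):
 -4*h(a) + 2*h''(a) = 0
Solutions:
 h(a) = C1*exp(-sqrt(2)*a) + C2*exp(sqrt(2)*a)


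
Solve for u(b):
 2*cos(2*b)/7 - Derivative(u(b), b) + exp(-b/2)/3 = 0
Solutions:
 u(b) = C1 + sin(2*b)/7 - 2*exp(-b/2)/3


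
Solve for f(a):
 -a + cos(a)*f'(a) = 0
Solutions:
 f(a) = C1 + Integral(a/cos(a), a)


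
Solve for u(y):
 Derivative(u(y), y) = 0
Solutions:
 u(y) = C1


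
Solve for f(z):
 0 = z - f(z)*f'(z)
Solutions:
 f(z) = -sqrt(C1 + z^2)
 f(z) = sqrt(C1 + z^2)


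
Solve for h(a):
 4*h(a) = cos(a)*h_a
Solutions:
 h(a) = C1*(sin(a)^2 + 2*sin(a) + 1)/(sin(a)^2 - 2*sin(a) + 1)


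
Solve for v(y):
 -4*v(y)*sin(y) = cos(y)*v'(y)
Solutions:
 v(y) = C1*cos(y)^4


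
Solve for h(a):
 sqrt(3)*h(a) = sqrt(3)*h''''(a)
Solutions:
 h(a) = C1*exp(-a) + C2*exp(a) + C3*sin(a) + C4*cos(a)


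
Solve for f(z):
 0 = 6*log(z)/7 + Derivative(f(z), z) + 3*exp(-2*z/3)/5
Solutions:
 f(z) = C1 - 6*z*log(z)/7 + 6*z/7 + 9*exp(-2*z/3)/10


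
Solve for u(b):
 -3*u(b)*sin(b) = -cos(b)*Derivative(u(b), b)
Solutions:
 u(b) = C1/cos(b)^3


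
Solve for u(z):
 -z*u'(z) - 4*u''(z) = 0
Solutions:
 u(z) = C1 + C2*erf(sqrt(2)*z/4)


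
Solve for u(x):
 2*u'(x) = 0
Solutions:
 u(x) = C1


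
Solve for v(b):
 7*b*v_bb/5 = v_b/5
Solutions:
 v(b) = C1 + C2*b^(8/7)


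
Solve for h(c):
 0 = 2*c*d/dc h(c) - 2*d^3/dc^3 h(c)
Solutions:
 h(c) = C1 + Integral(C2*airyai(c) + C3*airybi(c), c)


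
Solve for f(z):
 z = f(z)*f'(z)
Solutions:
 f(z) = -sqrt(C1 + z^2)
 f(z) = sqrt(C1 + z^2)


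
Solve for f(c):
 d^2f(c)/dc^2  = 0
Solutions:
 f(c) = C1 + C2*c


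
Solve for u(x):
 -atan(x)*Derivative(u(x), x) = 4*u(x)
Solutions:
 u(x) = C1*exp(-4*Integral(1/atan(x), x))


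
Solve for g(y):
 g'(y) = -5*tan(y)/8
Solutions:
 g(y) = C1 + 5*log(cos(y))/8


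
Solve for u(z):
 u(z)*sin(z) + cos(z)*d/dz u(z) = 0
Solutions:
 u(z) = C1*cos(z)


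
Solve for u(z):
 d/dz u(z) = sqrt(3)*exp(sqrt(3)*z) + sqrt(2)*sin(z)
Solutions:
 u(z) = C1 + exp(sqrt(3)*z) - sqrt(2)*cos(z)


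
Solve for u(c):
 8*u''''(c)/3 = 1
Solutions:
 u(c) = C1 + C2*c + C3*c^2 + C4*c^3 + c^4/64


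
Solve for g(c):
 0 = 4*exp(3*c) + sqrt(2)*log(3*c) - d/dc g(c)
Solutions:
 g(c) = C1 + sqrt(2)*c*log(c) + sqrt(2)*c*(-1 + log(3)) + 4*exp(3*c)/3


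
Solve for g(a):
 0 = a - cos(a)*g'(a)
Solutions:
 g(a) = C1 + Integral(a/cos(a), a)


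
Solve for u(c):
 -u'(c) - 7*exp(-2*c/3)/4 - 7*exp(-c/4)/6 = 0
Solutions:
 u(c) = C1 + 21*exp(-2*c/3)/8 + 14*exp(-c/4)/3


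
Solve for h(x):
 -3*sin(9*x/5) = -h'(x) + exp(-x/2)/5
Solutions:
 h(x) = C1 - 5*cos(9*x/5)/3 - 2*exp(-x/2)/5


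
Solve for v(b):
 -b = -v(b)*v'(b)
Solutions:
 v(b) = -sqrt(C1 + b^2)
 v(b) = sqrt(C1 + b^2)


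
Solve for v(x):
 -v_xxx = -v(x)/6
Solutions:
 v(x) = C3*exp(6^(2/3)*x/6) + (C1*sin(2^(2/3)*3^(1/6)*x/4) + C2*cos(2^(2/3)*3^(1/6)*x/4))*exp(-6^(2/3)*x/12)


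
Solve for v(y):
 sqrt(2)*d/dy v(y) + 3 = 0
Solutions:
 v(y) = C1 - 3*sqrt(2)*y/2


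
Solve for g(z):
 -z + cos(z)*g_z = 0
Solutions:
 g(z) = C1 + Integral(z/cos(z), z)


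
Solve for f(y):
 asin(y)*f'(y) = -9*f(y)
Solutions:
 f(y) = C1*exp(-9*Integral(1/asin(y), y))


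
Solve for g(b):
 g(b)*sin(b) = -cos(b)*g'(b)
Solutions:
 g(b) = C1*cos(b)


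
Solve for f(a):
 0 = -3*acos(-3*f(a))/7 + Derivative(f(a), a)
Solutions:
 Integral(1/acos(-3*_y), (_y, f(a))) = C1 + 3*a/7


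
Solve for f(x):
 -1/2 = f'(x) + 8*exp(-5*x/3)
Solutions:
 f(x) = C1 - x/2 + 24*exp(-5*x/3)/5


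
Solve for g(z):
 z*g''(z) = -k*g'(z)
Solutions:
 g(z) = C1 + z^(1 - re(k))*(C2*sin(log(z)*Abs(im(k))) + C3*cos(log(z)*im(k)))


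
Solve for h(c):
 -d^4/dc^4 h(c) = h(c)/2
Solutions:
 h(c) = (C1*sin(2^(1/4)*c/2) + C2*cos(2^(1/4)*c/2))*exp(-2^(1/4)*c/2) + (C3*sin(2^(1/4)*c/2) + C4*cos(2^(1/4)*c/2))*exp(2^(1/4)*c/2)


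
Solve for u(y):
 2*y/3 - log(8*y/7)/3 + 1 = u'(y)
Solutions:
 u(y) = C1 + y^2/3 - y*log(y)/3 - y*log(2) + y*log(7)/3 + 4*y/3


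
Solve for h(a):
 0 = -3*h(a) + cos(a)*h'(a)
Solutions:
 h(a) = C1*(sin(a) + 1)^(3/2)/(sin(a) - 1)^(3/2)


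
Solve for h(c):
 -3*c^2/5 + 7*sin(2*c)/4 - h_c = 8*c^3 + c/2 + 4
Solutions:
 h(c) = C1 - 2*c^4 - c^3/5 - c^2/4 - 4*c - 7*cos(2*c)/8


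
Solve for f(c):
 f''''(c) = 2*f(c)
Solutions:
 f(c) = C1*exp(-2^(1/4)*c) + C2*exp(2^(1/4)*c) + C3*sin(2^(1/4)*c) + C4*cos(2^(1/4)*c)


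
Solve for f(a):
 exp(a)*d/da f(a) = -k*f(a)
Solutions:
 f(a) = C1*exp(k*exp(-a))


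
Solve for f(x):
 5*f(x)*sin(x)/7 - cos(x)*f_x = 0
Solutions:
 f(x) = C1/cos(x)^(5/7)


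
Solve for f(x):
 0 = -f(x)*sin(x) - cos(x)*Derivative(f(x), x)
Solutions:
 f(x) = C1*cos(x)


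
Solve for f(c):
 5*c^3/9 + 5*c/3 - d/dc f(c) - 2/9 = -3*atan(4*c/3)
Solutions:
 f(c) = C1 + 5*c^4/36 + 5*c^2/6 + 3*c*atan(4*c/3) - 2*c/9 - 9*log(16*c^2 + 9)/8


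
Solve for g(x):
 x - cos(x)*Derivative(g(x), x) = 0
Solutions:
 g(x) = C1 + Integral(x/cos(x), x)


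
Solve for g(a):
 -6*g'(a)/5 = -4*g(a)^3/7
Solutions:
 g(a) = -sqrt(42)*sqrt(-1/(C1 + 10*a))/2
 g(a) = sqrt(42)*sqrt(-1/(C1 + 10*a))/2


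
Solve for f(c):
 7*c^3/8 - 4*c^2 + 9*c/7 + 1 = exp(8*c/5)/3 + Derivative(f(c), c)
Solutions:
 f(c) = C1 + 7*c^4/32 - 4*c^3/3 + 9*c^2/14 + c - 5*exp(8*c/5)/24


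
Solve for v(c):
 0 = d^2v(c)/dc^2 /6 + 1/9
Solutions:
 v(c) = C1 + C2*c - c^2/3


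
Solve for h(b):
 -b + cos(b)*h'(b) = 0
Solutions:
 h(b) = C1 + Integral(b/cos(b), b)


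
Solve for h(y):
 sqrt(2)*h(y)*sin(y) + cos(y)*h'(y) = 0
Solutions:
 h(y) = C1*cos(y)^(sqrt(2))


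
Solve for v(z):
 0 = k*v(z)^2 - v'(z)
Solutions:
 v(z) = -1/(C1 + k*z)


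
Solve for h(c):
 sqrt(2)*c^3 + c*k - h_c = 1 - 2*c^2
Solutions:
 h(c) = C1 + sqrt(2)*c^4/4 + 2*c^3/3 + c^2*k/2 - c


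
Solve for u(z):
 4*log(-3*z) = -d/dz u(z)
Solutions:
 u(z) = C1 - 4*z*log(-z) + 4*z*(1 - log(3))


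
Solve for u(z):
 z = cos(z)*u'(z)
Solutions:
 u(z) = C1 + Integral(z/cos(z), z)


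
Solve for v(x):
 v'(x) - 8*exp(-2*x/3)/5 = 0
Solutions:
 v(x) = C1 - 12*exp(-2*x/3)/5


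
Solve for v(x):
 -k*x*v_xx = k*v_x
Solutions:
 v(x) = C1 + C2*log(x)


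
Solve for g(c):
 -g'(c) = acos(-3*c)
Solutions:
 g(c) = C1 - c*acos(-3*c) - sqrt(1 - 9*c^2)/3


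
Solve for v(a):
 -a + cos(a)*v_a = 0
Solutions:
 v(a) = C1 + Integral(a/cos(a), a)


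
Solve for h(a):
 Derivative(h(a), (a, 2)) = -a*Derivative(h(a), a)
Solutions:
 h(a) = C1 + C2*erf(sqrt(2)*a/2)


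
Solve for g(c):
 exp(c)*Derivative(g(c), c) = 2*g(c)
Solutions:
 g(c) = C1*exp(-2*exp(-c))


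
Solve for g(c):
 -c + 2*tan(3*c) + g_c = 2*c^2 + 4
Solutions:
 g(c) = C1 + 2*c^3/3 + c^2/2 + 4*c + 2*log(cos(3*c))/3


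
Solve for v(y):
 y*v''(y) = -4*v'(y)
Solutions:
 v(y) = C1 + C2/y^3


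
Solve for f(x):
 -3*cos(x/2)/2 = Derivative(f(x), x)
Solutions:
 f(x) = C1 - 3*sin(x/2)


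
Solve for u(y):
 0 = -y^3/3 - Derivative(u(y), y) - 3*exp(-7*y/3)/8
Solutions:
 u(y) = C1 - y^4/12 + 9*exp(-7*y/3)/56


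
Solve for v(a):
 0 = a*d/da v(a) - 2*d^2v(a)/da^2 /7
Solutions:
 v(a) = C1 + C2*erfi(sqrt(7)*a/2)


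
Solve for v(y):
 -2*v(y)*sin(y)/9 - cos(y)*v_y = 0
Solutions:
 v(y) = C1*cos(y)^(2/9)


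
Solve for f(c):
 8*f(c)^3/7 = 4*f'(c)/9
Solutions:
 f(c) = -sqrt(14)*sqrt(-1/(C1 + 18*c))/2
 f(c) = sqrt(14)*sqrt(-1/(C1 + 18*c))/2


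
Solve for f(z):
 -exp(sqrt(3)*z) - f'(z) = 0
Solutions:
 f(z) = C1 - sqrt(3)*exp(sqrt(3)*z)/3


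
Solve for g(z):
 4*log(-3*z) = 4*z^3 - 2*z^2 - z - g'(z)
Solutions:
 g(z) = C1 + z^4 - 2*z^3/3 - z^2/2 - 4*z*log(-z) + 4*z*(1 - log(3))


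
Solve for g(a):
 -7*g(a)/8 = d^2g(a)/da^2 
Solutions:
 g(a) = C1*sin(sqrt(14)*a/4) + C2*cos(sqrt(14)*a/4)


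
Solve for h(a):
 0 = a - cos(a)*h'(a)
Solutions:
 h(a) = C1 + Integral(a/cos(a), a)


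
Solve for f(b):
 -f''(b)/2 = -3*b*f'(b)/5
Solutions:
 f(b) = C1 + C2*erfi(sqrt(15)*b/5)


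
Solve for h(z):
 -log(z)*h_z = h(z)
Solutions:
 h(z) = C1*exp(-Integral(1/log(z), z))


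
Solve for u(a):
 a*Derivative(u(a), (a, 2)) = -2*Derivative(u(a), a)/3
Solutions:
 u(a) = C1 + C2*a^(1/3)


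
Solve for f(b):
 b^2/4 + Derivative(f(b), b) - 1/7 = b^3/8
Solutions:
 f(b) = C1 + b^4/32 - b^3/12 + b/7


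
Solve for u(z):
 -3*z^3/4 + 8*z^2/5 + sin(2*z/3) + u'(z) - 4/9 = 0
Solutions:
 u(z) = C1 + 3*z^4/16 - 8*z^3/15 + 4*z/9 + 3*cos(2*z/3)/2


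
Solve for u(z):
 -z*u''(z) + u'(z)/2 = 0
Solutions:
 u(z) = C1 + C2*z^(3/2)


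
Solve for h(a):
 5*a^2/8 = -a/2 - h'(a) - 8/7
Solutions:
 h(a) = C1 - 5*a^3/24 - a^2/4 - 8*a/7


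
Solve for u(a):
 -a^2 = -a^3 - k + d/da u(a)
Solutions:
 u(a) = C1 + a^4/4 - a^3/3 + a*k


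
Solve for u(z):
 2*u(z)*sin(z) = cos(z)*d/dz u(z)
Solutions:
 u(z) = C1/cos(z)^2


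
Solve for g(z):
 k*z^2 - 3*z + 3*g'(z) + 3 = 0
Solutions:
 g(z) = C1 - k*z^3/9 + z^2/2 - z


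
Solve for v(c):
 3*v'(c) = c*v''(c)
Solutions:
 v(c) = C1 + C2*c^4


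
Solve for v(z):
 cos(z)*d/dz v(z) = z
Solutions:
 v(z) = C1 + Integral(z/cos(z), z)


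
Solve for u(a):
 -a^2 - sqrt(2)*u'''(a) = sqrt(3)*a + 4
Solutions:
 u(a) = C1 + C2*a + C3*a^2 - sqrt(2)*a^5/120 - sqrt(6)*a^4/48 - sqrt(2)*a^3/3


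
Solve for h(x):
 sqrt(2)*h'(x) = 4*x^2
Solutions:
 h(x) = C1 + 2*sqrt(2)*x^3/3


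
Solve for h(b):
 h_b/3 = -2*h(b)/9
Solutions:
 h(b) = C1*exp(-2*b/3)


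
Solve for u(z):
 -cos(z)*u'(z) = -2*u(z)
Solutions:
 u(z) = C1*(sin(z) + 1)/(sin(z) - 1)


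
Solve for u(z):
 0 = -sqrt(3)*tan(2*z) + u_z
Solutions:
 u(z) = C1 - sqrt(3)*log(cos(2*z))/2


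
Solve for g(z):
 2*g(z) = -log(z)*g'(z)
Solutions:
 g(z) = C1*exp(-2*Integral(1/log(z), z))


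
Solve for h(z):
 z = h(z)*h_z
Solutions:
 h(z) = -sqrt(C1 + z^2)
 h(z) = sqrt(C1 + z^2)


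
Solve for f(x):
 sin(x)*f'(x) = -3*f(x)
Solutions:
 f(x) = C1*(cos(x) + 1)^(3/2)/(cos(x) - 1)^(3/2)


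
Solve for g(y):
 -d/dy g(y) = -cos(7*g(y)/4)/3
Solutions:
 -y/3 - 2*log(sin(7*g(y)/4) - 1)/7 + 2*log(sin(7*g(y)/4) + 1)/7 = C1


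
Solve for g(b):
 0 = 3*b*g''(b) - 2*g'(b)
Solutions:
 g(b) = C1 + C2*b^(5/3)


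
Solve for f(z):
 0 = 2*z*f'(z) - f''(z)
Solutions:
 f(z) = C1 + C2*erfi(z)


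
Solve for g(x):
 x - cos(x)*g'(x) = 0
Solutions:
 g(x) = C1 + Integral(x/cos(x), x)


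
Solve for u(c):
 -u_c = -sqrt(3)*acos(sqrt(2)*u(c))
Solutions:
 Integral(1/acos(sqrt(2)*_y), (_y, u(c))) = C1 + sqrt(3)*c


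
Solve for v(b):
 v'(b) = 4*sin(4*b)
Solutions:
 v(b) = C1 - cos(4*b)


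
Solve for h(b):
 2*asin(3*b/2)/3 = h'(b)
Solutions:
 h(b) = C1 + 2*b*asin(3*b/2)/3 + 2*sqrt(4 - 9*b^2)/9


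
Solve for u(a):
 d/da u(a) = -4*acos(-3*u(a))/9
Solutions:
 Integral(1/acos(-3*_y), (_y, u(a))) = C1 - 4*a/9


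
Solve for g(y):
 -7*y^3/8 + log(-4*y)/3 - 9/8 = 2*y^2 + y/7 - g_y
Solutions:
 g(y) = C1 + 7*y^4/32 + 2*y^3/3 + y^2/14 - y*log(-y)/3 + y*(35 - 16*log(2))/24


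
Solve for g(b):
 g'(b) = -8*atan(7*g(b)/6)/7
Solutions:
 Integral(1/atan(7*_y/6), (_y, g(b))) = C1 - 8*b/7


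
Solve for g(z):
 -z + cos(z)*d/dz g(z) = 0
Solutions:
 g(z) = C1 + Integral(z/cos(z), z)


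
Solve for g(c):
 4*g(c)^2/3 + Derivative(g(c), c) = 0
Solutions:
 g(c) = 3/(C1 + 4*c)


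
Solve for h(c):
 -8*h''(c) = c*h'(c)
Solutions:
 h(c) = C1 + C2*erf(c/4)


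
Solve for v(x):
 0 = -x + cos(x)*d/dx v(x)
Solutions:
 v(x) = C1 + Integral(x/cos(x), x)


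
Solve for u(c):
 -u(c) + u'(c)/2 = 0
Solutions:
 u(c) = C1*exp(2*c)


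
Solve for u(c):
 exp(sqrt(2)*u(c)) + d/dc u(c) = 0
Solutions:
 u(c) = sqrt(2)*(2*log(1/(C1 + c)) - log(2))/4


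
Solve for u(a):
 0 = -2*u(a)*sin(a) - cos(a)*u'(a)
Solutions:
 u(a) = C1*cos(a)^2


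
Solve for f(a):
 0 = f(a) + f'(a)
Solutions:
 f(a) = C1*exp(-a)


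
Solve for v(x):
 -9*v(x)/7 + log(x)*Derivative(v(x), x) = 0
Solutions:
 v(x) = C1*exp(9*Integral(1/log(x), x)/7)


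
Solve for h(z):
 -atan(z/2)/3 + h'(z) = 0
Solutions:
 h(z) = C1 + z*atan(z/2)/3 - log(z^2 + 4)/3


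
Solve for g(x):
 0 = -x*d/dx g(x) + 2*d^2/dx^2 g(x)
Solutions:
 g(x) = C1 + C2*erfi(x/2)


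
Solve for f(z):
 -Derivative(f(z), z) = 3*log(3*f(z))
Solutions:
 Integral(1/(log(_y) + log(3)), (_y, f(z)))/3 = C1 - z


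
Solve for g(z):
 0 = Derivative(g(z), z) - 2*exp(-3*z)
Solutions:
 g(z) = C1 - 2*exp(-3*z)/3
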